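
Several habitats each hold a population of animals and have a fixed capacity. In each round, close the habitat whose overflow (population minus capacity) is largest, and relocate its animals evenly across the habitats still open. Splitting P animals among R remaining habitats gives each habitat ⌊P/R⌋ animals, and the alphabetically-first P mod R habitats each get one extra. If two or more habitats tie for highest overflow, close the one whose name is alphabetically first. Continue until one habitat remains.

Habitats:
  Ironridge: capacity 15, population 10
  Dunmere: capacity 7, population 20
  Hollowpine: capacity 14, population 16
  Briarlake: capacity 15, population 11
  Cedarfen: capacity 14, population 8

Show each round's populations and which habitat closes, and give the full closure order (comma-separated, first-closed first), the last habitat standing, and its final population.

Round 1: Briarlake=11 Cedarfen=8 Dunmere=20 Hollowpine=16 Ironridge=10 → close Dunmere (overflow 13)
  20÷4 = 5 each, +1 to first 0
Round 2: Briarlake=16 Cedarfen=13 Hollowpine=21 Ironridge=15 → close Hollowpine (overflow 7)
  21÷3 = 7 each, +1 to first 0
Round 3: Briarlake=23 Cedarfen=20 Ironridge=22 → close Briarlake (overflow 8)
  23÷2 = 11 each, +1 to first 1
Round 4: Cedarfen=32 Ironridge=33 → close Cedarfen (overflow 18)
  32÷1 = 32 each, +1 to first 0

Closure order: Dunmere, Hollowpine, Briarlake, Cedarfen
Last habitat: Ironridge with 65 animals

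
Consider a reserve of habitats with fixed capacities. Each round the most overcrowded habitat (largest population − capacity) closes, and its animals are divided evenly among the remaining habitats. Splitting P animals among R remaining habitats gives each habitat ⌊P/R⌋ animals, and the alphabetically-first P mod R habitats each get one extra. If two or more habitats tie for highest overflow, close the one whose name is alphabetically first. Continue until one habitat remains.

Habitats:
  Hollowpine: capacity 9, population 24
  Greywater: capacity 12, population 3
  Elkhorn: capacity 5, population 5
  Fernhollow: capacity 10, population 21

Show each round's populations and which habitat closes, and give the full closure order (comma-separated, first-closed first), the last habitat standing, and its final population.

Closure order: Hollowpine, Fernhollow, Elkhorn
Last habitat: Greywater with 53 animals

Round 1: Elkhorn=5 Fernhollow=21 Greywater=3 Hollowpine=24 → close Hollowpine (overflow 15)
  24÷3 = 8 each, +1 to first 0
Round 2: Elkhorn=13 Fernhollow=29 Greywater=11 → close Fernhollow (overflow 19)
  29÷2 = 14 each, +1 to first 1
Round 3: Elkhorn=28 Greywater=25 → close Elkhorn (overflow 23)
  28÷1 = 28 each, +1 to first 0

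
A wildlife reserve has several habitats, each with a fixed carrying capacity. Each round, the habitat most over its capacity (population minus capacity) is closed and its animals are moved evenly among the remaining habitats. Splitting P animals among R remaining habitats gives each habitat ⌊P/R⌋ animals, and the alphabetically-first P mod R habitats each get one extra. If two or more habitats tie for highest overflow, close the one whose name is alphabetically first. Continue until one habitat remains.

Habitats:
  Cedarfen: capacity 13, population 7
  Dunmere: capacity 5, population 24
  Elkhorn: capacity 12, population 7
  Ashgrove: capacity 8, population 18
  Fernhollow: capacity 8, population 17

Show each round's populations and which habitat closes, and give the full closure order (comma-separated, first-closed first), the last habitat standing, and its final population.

Closure order: Dunmere, Ashgrove, Fernhollow, Cedarfen
Last habitat: Elkhorn with 73 animals

Round 1: Ashgrove=18 Cedarfen=7 Dunmere=24 Elkhorn=7 Fernhollow=17 → close Dunmere (overflow 19)
  24÷4 = 6 each, +1 to first 0
Round 2: Ashgrove=24 Cedarfen=13 Elkhorn=13 Fernhollow=23 → close Ashgrove (overflow 16)
  24÷3 = 8 each, +1 to first 0
Round 3: Cedarfen=21 Elkhorn=21 Fernhollow=31 → close Fernhollow (overflow 23)
  31÷2 = 15 each, +1 to first 1
Round 4: Cedarfen=37 Elkhorn=36 → close Cedarfen (overflow 24)
  37÷1 = 37 each, +1 to first 0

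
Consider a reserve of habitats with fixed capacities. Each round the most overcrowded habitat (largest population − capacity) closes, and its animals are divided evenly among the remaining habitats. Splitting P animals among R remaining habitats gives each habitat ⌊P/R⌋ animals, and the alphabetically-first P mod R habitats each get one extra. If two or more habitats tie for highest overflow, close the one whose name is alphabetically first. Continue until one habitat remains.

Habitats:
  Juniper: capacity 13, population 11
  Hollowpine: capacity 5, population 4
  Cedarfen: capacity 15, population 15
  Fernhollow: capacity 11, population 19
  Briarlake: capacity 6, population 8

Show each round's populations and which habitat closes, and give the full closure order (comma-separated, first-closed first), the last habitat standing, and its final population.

Round 1: Briarlake=8 Cedarfen=15 Fernhollow=19 Hollowpine=4 Juniper=11 → close Fernhollow (overflow 8)
  19÷4 = 4 each, +1 to first 3
Round 2: Briarlake=13 Cedarfen=20 Hollowpine=9 Juniper=15 → close Briarlake (overflow 7)
  13÷3 = 4 each, +1 to first 1
Round 3: Cedarfen=25 Hollowpine=13 Juniper=19 → close Cedarfen (overflow 10)
  25÷2 = 12 each, +1 to first 1
Round 4: Hollowpine=26 Juniper=31 → close Hollowpine (overflow 21)
  26÷1 = 26 each, +1 to first 0

Closure order: Fernhollow, Briarlake, Cedarfen, Hollowpine
Last habitat: Juniper with 57 animals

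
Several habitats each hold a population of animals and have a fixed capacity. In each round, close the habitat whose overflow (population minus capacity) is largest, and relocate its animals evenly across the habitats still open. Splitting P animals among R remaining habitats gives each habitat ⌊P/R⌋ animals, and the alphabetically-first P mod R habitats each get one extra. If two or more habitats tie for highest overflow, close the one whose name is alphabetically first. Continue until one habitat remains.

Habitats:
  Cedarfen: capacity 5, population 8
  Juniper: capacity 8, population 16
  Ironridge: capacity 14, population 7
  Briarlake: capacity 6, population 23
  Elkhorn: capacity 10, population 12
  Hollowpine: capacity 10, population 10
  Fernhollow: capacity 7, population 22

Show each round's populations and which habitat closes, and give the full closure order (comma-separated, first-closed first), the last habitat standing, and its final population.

Closure order: Briarlake, Fernhollow, Juniper, Cedarfen, Elkhorn, Hollowpine
Last habitat: Ironridge with 98 animals

Round 1: Briarlake=23 Cedarfen=8 Elkhorn=12 Fernhollow=22 Hollowpine=10 Ironridge=7 Juniper=16 → close Briarlake (overflow 17)
  23÷6 = 3 each, +1 to first 5
Round 2: Cedarfen=12 Elkhorn=16 Fernhollow=26 Hollowpine=14 Ironridge=11 Juniper=19 → close Fernhollow (overflow 19)
  26÷5 = 5 each, +1 to first 1
Round 3: Cedarfen=18 Elkhorn=21 Hollowpine=19 Ironridge=16 Juniper=24 → close Juniper (overflow 16)
  24÷4 = 6 each, +1 to first 0
Round 4: Cedarfen=24 Elkhorn=27 Hollowpine=25 Ironridge=22 → close Cedarfen (overflow 19)
  24÷3 = 8 each, +1 to first 0
Round 5: Elkhorn=35 Hollowpine=33 Ironridge=30 → close Elkhorn (overflow 25)
  35÷2 = 17 each, +1 to first 1
Round 6: Hollowpine=51 Ironridge=47 → close Hollowpine (overflow 41)
  51÷1 = 51 each, +1 to first 0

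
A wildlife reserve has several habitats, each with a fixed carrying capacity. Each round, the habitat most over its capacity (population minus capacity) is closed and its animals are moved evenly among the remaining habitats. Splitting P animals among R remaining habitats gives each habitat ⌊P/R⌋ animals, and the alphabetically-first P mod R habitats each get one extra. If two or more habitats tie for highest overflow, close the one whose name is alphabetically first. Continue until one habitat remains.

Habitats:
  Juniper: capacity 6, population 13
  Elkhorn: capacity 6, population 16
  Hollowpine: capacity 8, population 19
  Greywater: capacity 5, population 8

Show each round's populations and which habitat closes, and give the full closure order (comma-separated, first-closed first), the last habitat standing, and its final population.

Round 1: Elkhorn=16 Greywater=8 Hollowpine=19 Juniper=13 → close Hollowpine (overflow 11)
  19÷3 = 6 each, +1 to first 1
Round 2: Elkhorn=23 Greywater=14 Juniper=19 → close Elkhorn (overflow 17)
  23÷2 = 11 each, +1 to first 1
Round 3: Greywater=26 Juniper=30 → close Juniper (overflow 24)
  30÷1 = 30 each, +1 to first 0

Closure order: Hollowpine, Elkhorn, Juniper
Last habitat: Greywater with 56 animals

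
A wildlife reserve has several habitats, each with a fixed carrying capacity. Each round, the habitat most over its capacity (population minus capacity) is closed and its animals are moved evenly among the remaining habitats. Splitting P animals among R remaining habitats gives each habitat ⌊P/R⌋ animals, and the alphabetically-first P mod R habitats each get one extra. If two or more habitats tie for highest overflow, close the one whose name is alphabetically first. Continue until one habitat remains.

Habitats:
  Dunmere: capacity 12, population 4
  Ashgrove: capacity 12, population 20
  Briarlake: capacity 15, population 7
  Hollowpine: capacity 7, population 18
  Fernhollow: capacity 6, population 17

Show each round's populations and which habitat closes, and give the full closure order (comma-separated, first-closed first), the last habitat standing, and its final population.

Closure order: Fernhollow, Hollowpine, Ashgrove, Briarlake
Last habitat: Dunmere with 66 animals

Round 1: Ashgrove=20 Briarlake=7 Dunmere=4 Fernhollow=17 Hollowpine=18 → close Fernhollow (overflow 11)
  17÷4 = 4 each, +1 to first 1
Round 2: Ashgrove=25 Briarlake=11 Dunmere=8 Hollowpine=22 → close Hollowpine (overflow 15)
  22÷3 = 7 each, +1 to first 1
Round 3: Ashgrove=33 Briarlake=18 Dunmere=15 → close Ashgrove (overflow 21)
  33÷2 = 16 each, +1 to first 1
Round 4: Briarlake=35 Dunmere=31 → close Briarlake (overflow 20)
  35÷1 = 35 each, +1 to first 0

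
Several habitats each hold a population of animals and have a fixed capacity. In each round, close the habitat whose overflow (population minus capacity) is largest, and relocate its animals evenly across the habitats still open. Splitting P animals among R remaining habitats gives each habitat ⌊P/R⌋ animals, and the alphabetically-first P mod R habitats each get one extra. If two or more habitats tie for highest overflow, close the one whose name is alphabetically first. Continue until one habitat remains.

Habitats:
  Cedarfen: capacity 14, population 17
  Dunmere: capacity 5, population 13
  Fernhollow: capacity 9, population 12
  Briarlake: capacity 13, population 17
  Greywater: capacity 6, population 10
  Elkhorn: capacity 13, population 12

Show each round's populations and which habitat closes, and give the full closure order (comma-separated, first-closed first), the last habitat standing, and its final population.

Closure order: Dunmere, Briarlake, Cedarfen, Greywater, Fernhollow
Last habitat: Elkhorn with 81 animals

Round 1: Briarlake=17 Cedarfen=17 Dunmere=13 Elkhorn=12 Fernhollow=12 Greywater=10 → close Dunmere (overflow 8)
  13÷5 = 2 each, +1 to first 3
Round 2: Briarlake=20 Cedarfen=20 Elkhorn=15 Fernhollow=14 Greywater=12 → close Briarlake (overflow 7)
  20÷4 = 5 each, +1 to first 0
Round 3: Cedarfen=25 Elkhorn=20 Fernhollow=19 Greywater=17 → close Cedarfen (overflow 11)
  25÷3 = 8 each, +1 to first 1
Round 4: Elkhorn=29 Fernhollow=27 Greywater=25 → close Greywater (overflow 19)
  25÷2 = 12 each, +1 to first 1
Round 5: Elkhorn=42 Fernhollow=39 → close Fernhollow (overflow 30)
  39÷1 = 39 each, +1 to first 0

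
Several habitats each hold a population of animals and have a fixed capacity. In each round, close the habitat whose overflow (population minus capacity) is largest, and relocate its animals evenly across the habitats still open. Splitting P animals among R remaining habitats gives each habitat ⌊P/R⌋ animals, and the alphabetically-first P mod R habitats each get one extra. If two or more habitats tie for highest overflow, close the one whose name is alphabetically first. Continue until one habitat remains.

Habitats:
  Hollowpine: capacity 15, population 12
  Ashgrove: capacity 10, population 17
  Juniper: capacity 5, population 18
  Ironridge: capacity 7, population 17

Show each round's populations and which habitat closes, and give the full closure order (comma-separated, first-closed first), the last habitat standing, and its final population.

Closure order: Juniper, Ironridge, Ashgrove
Last habitat: Hollowpine with 64 animals

Round 1: Ashgrove=17 Hollowpine=12 Ironridge=17 Juniper=18 → close Juniper (overflow 13)
  18÷3 = 6 each, +1 to first 0
Round 2: Ashgrove=23 Hollowpine=18 Ironridge=23 → close Ironridge (overflow 16)
  23÷2 = 11 each, +1 to first 1
Round 3: Ashgrove=35 Hollowpine=29 → close Ashgrove (overflow 25)
  35÷1 = 35 each, +1 to first 0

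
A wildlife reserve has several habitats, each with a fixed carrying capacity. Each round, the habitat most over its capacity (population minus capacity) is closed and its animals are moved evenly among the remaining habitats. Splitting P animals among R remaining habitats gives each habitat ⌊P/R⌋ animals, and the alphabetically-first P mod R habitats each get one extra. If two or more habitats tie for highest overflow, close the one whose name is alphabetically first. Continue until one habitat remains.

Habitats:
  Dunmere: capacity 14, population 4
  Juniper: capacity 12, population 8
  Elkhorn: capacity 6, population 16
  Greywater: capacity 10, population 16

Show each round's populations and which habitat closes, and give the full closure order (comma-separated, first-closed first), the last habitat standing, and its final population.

Closure order: Elkhorn, Greywater, Juniper
Last habitat: Dunmere with 44 animals

Round 1: Dunmere=4 Elkhorn=16 Greywater=16 Juniper=8 → close Elkhorn (overflow 10)
  16÷3 = 5 each, +1 to first 1
Round 2: Dunmere=10 Greywater=21 Juniper=13 → close Greywater (overflow 11)
  21÷2 = 10 each, +1 to first 1
Round 3: Dunmere=21 Juniper=23 → close Juniper (overflow 11)
  23÷1 = 23 each, +1 to first 0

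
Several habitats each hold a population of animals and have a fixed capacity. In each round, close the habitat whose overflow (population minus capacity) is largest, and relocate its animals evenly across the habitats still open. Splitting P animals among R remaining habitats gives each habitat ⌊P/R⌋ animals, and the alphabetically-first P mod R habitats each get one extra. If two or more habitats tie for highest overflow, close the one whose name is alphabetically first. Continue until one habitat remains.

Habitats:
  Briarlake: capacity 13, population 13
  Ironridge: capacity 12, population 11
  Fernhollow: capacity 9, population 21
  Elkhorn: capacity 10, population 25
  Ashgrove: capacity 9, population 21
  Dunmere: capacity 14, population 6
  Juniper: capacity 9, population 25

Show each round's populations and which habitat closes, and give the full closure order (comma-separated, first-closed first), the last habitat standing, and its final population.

Closure order: Juniper, Elkhorn, Ashgrove, Fernhollow, Briarlake, Ironridge
Last habitat: Dunmere with 122 animals

Round 1: Ashgrove=21 Briarlake=13 Dunmere=6 Elkhorn=25 Fernhollow=21 Ironridge=11 Juniper=25 → close Juniper (overflow 16)
  25÷6 = 4 each, +1 to first 1
Round 2: Ashgrove=26 Briarlake=17 Dunmere=10 Elkhorn=29 Fernhollow=25 Ironridge=15 → close Elkhorn (overflow 19)
  29÷5 = 5 each, +1 to first 4
Round 3: Ashgrove=32 Briarlake=23 Dunmere=16 Fernhollow=31 Ironridge=20 → close Ashgrove (overflow 23)
  32÷4 = 8 each, +1 to first 0
Round 4: Briarlake=31 Dunmere=24 Fernhollow=39 Ironridge=28 → close Fernhollow (overflow 30)
  39÷3 = 13 each, +1 to first 0
Round 5: Briarlake=44 Dunmere=37 Ironridge=41 → close Briarlake (overflow 31)
  44÷2 = 22 each, +1 to first 0
Round 6: Dunmere=59 Ironridge=63 → close Ironridge (overflow 51)
  63÷1 = 63 each, +1 to first 0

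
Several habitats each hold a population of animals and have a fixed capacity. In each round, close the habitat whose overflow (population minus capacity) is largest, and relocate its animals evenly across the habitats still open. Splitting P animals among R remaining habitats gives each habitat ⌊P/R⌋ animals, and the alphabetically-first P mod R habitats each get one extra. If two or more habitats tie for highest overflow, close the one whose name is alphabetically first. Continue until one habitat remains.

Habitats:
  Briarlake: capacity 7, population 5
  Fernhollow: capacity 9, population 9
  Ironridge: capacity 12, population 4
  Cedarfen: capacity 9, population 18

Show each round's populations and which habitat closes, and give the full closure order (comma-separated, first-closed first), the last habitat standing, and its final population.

Round 1: Briarlake=5 Cedarfen=18 Fernhollow=9 Ironridge=4 → close Cedarfen (overflow 9)
  18÷3 = 6 each, +1 to first 0
Round 2: Briarlake=11 Fernhollow=15 Ironridge=10 → close Fernhollow (overflow 6)
  15÷2 = 7 each, +1 to first 1
Round 3: Briarlake=19 Ironridge=17 → close Briarlake (overflow 12)
  19÷1 = 19 each, +1 to first 0

Closure order: Cedarfen, Fernhollow, Briarlake
Last habitat: Ironridge with 36 animals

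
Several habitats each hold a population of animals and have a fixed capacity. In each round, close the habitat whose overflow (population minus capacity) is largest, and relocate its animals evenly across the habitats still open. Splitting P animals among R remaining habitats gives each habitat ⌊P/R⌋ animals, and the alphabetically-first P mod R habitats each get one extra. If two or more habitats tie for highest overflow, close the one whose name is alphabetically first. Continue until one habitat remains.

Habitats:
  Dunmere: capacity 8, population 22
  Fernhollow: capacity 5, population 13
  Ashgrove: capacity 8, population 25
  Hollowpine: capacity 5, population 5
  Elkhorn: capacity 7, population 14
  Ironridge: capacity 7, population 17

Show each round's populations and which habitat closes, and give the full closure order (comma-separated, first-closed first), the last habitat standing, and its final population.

Closure order: Ashgrove, Dunmere, Ironridge, Elkhorn, Fernhollow
Last habitat: Hollowpine with 96 animals

Round 1: Ashgrove=25 Dunmere=22 Elkhorn=14 Fernhollow=13 Hollowpine=5 Ironridge=17 → close Ashgrove (overflow 17)
  25÷5 = 5 each, +1 to first 0
Round 2: Dunmere=27 Elkhorn=19 Fernhollow=18 Hollowpine=10 Ironridge=22 → close Dunmere (overflow 19)
  27÷4 = 6 each, +1 to first 3
Round 3: Elkhorn=26 Fernhollow=25 Hollowpine=17 Ironridge=28 → close Ironridge (overflow 21)
  28÷3 = 9 each, +1 to first 1
Round 4: Elkhorn=36 Fernhollow=34 Hollowpine=26 → close Elkhorn (overflow 29)
  36÷2 = 18 each, +1 to first 0
Round 5: Fernhollow=52 Hollowpine=44 → close Fernhollow (overflow 47)
  52÷1 = 52 each, +1 to first 0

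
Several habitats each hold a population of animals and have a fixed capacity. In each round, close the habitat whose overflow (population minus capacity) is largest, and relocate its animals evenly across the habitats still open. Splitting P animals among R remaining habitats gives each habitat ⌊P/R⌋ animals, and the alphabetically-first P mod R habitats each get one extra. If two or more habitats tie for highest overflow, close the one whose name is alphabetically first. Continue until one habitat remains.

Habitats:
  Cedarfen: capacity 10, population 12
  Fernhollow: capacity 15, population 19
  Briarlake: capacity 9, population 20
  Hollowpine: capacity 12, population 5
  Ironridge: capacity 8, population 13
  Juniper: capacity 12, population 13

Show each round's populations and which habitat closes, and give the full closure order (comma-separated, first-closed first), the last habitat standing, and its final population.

Round 1: Briarlake=20 Cedarfen=12 Fernhollow=19 Hollowpine=5 Ironridge=13 Juniper=13 → close Briarlake (overflow 11)
  20÷5 = 4 each, +1 to first 0
Round 2: Cedarfen=16 Fernhollow=23 Hollowpine=9 Ironridge=17 Juniper=17 → close Ironridge (overflow 9)
  17÷4 = 4 each, +1 to first 1
Round 3: Cedarfen=21 Fernhollow=27 Hollowpine=13 Juniper=21 → close Fernhollow (overflow 12)
  27÷3 = 9 each, +1 to first 0
Round 4: Cedarfen=30 Hollowpine=22 Juniper=30 → close Cedarfen (overflow 20)
  30÷2 = 15 each, +1 to first 0
Round 5: Hollowpine=37 Juniper=45 → close Juniper (overflow 33)
  45÷1 = 45 each, +1 to first 0

Closure order: Briarlake, Ironridge, Fernhollow, Cedarfen, Juniper
Last habitat: Hollowpine with 82 animals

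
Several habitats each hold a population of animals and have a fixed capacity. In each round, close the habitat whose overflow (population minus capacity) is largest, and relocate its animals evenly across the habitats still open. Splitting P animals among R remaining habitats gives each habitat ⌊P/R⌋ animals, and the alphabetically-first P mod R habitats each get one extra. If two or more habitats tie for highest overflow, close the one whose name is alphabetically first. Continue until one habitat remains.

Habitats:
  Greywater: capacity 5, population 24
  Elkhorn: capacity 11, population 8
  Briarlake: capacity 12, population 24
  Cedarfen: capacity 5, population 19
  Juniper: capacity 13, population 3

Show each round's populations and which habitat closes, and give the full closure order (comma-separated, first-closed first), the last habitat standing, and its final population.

Closure order: Greywater, Cedarfen, Briarlake, Elkhorn
Last habitat: Juniper with 78 animals

Round 1: Briarlake=24 Cedarfen=19 Elkhorn=8 Greywater=24 Juniper=3 → close Greywater (overflow 19)
  24÷4 = 6 each, +1 to first 0
Round 2: Briarlake=30 Cedarfen=25 Elkhorn=14 Juniper=9 → close Cedarfen (overflow 20)
  25÷3 = 8 each, +1 to first 1
Round 3: Briarlake=39 Elkhorn=22 Juniper=17 → close Briarlake (overflow 27)
  39÷2 = 19 each, +1 to first 1
Round 4: Elkhorn=42 Juniper=36 → close Elkhorn (overflow 31)
  42÷1 = 42 each, +1 to first 0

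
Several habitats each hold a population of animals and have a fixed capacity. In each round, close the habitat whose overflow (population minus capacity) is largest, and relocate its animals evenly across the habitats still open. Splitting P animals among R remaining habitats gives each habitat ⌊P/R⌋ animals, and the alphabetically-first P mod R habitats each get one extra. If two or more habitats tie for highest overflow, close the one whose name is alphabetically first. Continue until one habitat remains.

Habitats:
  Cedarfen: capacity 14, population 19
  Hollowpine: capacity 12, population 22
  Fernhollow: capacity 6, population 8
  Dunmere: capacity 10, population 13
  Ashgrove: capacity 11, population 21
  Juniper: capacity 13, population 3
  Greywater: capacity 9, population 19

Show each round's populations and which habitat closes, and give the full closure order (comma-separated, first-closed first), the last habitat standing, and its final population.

Closure order: Ashgrove, Greywater, Hollowpine, Cedarfen, Dunmere, Fernhollow
Last habitat: Juniper with 105 animals

Round 1: Ashgrove=21 Cedarfen=19 Dunmere=13 Fernhollow=8 Greywater=19 Hollowpine=22 Juniper=3 → close Ashgrove (overflow 10)
  21÷6 = 3 each, +1 to first 3
Round 2: Cedarfen=23 Dunmere=17 Fernhollow=12 Greywater=22 Hollowpine=25 Juniper=6 → close Greywater (overflow 13)
  22÷5 = 4 each, +1 to first 2
Round 3: Cedarfen=28 Dunmere=22 Fernhollow=16 Hollowpine=29 Juniper=10 → close Hollowpine (overflow 17)
  29÷4 = 7 each, +1 to first 1
Round 4: Cedarfen=36 Dunmere=29 Fernhollow=23 Juniper=17 → close Cedarfen (overflow 22)
  36÷3 = 12 each, +1 to first 0
Round 5: Dunmere=41 Fernhollow=35 Juniper=29 → close Dunmere (overflow 31)
  41÷2 = 20 each, +1 to first 1
Round 6: Fernhollow=56 Juniper=49 → close Fernhollow (overflow 50)
  56÷1 = 56 each, +1 to first 0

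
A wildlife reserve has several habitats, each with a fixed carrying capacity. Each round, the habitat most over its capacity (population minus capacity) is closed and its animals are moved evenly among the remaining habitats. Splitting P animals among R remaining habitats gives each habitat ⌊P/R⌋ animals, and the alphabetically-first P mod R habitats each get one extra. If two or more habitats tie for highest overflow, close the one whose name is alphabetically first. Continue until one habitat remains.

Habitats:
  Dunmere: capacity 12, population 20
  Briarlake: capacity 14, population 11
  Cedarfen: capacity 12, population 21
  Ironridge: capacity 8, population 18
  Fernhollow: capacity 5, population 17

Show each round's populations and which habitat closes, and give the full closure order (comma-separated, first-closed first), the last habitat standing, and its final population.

Round 1: Briarlake=11 Cedarfen=21 Dunmere=20 Fernhollow=17 Ironridge=18 → close Fernhollow (overflow 12)
  17÷4 = 4 each, +1 to first 1
Round 2: Briarlake=16 Cedarfen=25 Dunmere=24 Ironridge=22 → close Ironridge (overflow 14)
  22÷3 = 7 each, +1 to first 1
Round 3: Briarlake=24 Cedarfen=32 Dunmere=31 → close Cedarfen (overflow 20)
  32÷2 = 16 each, +1 to first 0
Round 4: Briarlake=40 Dunmere=47 → close Dunmere (overflow 35)
  47÷1 = 47 each, +1 to first 0

Closure order: Fernhollow, Ironridge, Cedarfen, Dunmere
Last habitat: Briarlake with 87 animals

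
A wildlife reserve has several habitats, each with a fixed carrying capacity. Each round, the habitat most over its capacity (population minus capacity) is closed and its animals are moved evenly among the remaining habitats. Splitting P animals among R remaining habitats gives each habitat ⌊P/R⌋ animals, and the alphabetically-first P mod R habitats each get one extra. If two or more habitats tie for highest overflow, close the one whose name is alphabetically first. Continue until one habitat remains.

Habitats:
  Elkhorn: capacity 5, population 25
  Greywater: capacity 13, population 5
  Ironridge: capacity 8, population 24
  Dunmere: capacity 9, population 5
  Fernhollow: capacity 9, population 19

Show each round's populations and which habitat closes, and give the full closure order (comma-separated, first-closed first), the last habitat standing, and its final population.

Closure order: Elkhorn, Ironridge, Fernhollow, Dunmere
Last habitat: Greywater with 78 animals

Round 1: Dunmere=5 Elkhorn=25 Fernhollow=19 Greywater=5 Ironridge=24 → close Elkhorn (overflow 20)
  25÷4 = 6 each, +1 to first 1
Round 2: Dunmere=12 Fernhollow=25 Greywater=11 Ironridge=30 → close Ironridge (overflow 22)
  30÷3 = 10 each, +1 to first 0
Round 3: Dunmere=22 Fernhollow=35 Greywater=21 → close Fernhollow (overflow 26)
  35÷2 = 17 each, +1 to first 1
Round 4: Dunmere=40 Greywater=38 → close Dunmere (overflow 31)
  40÷1 = 40 each, +1 to first 0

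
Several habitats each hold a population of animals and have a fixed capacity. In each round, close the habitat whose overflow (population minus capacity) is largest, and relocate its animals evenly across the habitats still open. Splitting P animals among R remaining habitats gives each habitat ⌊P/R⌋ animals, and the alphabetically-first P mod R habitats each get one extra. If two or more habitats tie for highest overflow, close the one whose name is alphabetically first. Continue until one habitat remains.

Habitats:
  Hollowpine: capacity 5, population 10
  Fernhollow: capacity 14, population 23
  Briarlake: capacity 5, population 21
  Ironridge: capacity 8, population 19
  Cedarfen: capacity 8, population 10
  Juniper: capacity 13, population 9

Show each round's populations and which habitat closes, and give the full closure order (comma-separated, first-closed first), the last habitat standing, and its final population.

Round 1: Briarlake=21 Cedarfen=10 Fernhollow=23 Hollowpine=10 Ironridge=19 Juniper=9 → close Briarlake (overflow 16)
  21÷5 = 4 each, +1 to first 1
Round 2: Cedarfen=15 Fernhollow=27 Hollowpine=14 Ironridge=23 Juniper=13 → close Ironridge (overflow 15)
  23÷4 = 5 each, +1 to first 3
Round 3: Cedarfen=21 Fernhollow=33 Hollowpine=20 Juniper=18 → close Fernhollow (overflow 19)
  33÷3 = 11 each, +1 to first 0
Round 4: Cedarfen=32 Hollowpine=31 Juniper=29 → close Hollowpine (overflow 26)
  31÷2 = 15 each, +1 to first 1
Round 5: Cedarfen=48 Juniper=44 → close Cedarfen (overflow 40)
  48÷1 = 48 each, +1 to first 0

Closure order: Briarlake, Ironridge, Fernhollow, Hollowpine, Cedarfen
Last habitat: Juniper with 92 animals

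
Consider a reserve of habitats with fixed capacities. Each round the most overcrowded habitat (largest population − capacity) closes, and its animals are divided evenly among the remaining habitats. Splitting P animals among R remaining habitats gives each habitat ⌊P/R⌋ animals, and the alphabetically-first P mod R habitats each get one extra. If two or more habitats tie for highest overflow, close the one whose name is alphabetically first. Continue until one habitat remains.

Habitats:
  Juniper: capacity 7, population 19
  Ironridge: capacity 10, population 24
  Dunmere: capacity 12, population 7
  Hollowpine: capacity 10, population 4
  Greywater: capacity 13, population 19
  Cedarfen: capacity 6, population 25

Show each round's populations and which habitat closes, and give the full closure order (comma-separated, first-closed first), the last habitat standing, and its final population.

Closure order: Cedarfen, Ironridge, Juniper, Greywater, Dunmere
Last habitat: Hollowpine with 98 animals

Round 1: Cedarfen=25 Dunmere=7 Greywater=19 Hollowpine=4 Ironridge=24 Juniper=19 → close Cedarfen (overflow 19)
  25÷5 = 5 each, +1 to first 0
Round 2: Dunmere=12 Greywater=24 Hollowpine=9 Ironridge=29 Juniper=24 → close Ironridge (overflow 19)
  29÷4 = 7 each, +1 to first 1
Round 3: Dunmere=20 Greywater=31 Hollowpine=16 Juniper=31 → close Juniper (overflow 24)
  31÷3 = 10 each, +1 to first 1
Round 4: Dunmere=31 Greywater=41 Hollowpine=26 → close Greywater (overflow 28)
  41÷2 = 20 each, +1 to first 1
Round 5: Dunmere=52 Hollowpine=46 → close Dunmere (overflow 40)
  52÷1 = 52 each, +1 to first 0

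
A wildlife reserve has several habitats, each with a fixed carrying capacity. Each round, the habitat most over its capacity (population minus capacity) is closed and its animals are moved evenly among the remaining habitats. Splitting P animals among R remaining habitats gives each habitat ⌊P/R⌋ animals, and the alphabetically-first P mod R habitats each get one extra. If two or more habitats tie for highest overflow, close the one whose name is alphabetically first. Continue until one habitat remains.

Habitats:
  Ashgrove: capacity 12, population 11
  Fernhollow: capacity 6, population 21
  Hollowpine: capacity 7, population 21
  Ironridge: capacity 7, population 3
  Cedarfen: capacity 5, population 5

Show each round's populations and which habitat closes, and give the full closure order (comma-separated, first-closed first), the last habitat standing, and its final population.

Closure order: Fernhollow, Hollowpine, Ashgrove, Cedarfen
Last habitat: Ironridge with 61 animals

Round 1: Ashgrove=11 Cedarfen=5 Fernhollow=21 Hollowpine=21 Ironridge=3 → close Fernhollow (overflow 15)
  21÷4 = 5 each, +1 to first 1
Round 2: Ashgrove=17 Cedarfen=10 Hollowpine=26 Ironridge=8 → close Hollowpine (overflow 19)
  26÷3 = 8 each, +1 to first 2
Round 3: Ashgrove=26 Cedarfen=19 Ironridge=16 → close Ashgrove (overflow 14)
  26÷2 = 13 each, +1 to first 0
Round 4: Cedarfen=32 Ironridge=29 → close Cedarfen (overflow 27)
  32÷1 = 32 each, +1 to first 0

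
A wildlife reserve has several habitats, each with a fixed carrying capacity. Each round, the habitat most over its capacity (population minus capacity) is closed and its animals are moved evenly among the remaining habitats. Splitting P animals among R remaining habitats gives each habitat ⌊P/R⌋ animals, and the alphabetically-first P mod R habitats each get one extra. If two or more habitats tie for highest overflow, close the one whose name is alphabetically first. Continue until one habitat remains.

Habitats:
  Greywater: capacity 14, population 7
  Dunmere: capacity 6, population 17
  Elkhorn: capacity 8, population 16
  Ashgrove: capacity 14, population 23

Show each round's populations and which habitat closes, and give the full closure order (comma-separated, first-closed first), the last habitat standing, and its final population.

Round 1: Ashgrove=23 Dunmere=17 Elkhorn=16 Greywater=7 → close Dunmere (overflow 11)
  17÷3 = 5 each, +1 to first 2
Round 2: Ashgrove=29 Elkhorn=22 Greywater=12 → close Ashgrove (overflow 15)
  29÷2 = 14 each, +1 to first 1
Round 3: Elkhorn=37 Greywater=26 → close Elkhorn (overflow 29)
  37÷1 = 37 each, +1 to first 0

Closure order: Dunmere, Ashgrove, Elkhorn
Last habitat: Greywater with 63 animals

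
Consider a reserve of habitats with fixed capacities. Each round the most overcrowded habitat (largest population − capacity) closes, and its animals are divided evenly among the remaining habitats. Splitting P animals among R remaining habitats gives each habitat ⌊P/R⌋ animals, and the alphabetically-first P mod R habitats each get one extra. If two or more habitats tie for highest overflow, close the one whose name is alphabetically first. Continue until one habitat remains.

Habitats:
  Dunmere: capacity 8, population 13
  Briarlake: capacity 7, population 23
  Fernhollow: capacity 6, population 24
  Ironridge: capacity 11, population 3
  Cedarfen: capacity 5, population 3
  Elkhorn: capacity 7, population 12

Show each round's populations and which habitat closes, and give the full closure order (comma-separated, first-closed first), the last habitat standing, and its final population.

Round 1: Briarlake=23 Cedarfen=3 Dunmere=13 Elkhorn=12 Fernhollow=24 Ironridge=3 → close Fernhollow (overflow 18)
  24÷5 = 4 each, +1 to first 4
Round 2: Briarlake=28 Cedarfen=8 Dunmere=18 Elkhorn=17 Ironridge=7 → close Briarlake (overflow 21)
  28÷4 = 7 each, +1 to first 0
Round 3: Cedarfen=15 Dunmere=25 Elkhorn=24 Ironridge=14 → close Dunmere (overflow 17)
  25÷3 = 8 each, +1 to first 1
Round 4: Cedarfen=24 Elkhorn=32 Ironridge=22 → close Elkhorn (overflow 25)
  32÷2 = 16 each, +1 to first 0
Round 5: Cedarfen=40 Ironridge=38 → close Cedarfen (overflow 35)
  40÷1 = 40 each, +1 to first 0

Closure order: Fernhollow, Briarlake, Dunmere, Elkhorn, Cedarfen
Last habitat: Ironridge with 78 animals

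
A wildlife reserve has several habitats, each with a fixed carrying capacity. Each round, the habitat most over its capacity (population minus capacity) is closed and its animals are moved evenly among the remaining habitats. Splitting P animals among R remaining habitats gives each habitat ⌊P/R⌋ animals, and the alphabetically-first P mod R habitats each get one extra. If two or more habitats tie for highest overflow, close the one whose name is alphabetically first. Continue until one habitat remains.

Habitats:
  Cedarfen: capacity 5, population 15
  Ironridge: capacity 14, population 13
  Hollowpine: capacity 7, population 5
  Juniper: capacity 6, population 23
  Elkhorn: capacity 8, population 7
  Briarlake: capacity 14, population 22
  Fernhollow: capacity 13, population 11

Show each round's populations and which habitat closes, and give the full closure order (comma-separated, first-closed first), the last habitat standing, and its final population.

Closure order: Juniper, Cedarfen, Briarlake, Elkhorn, Fernhollow, Hollowpine
Last habitat: Ironridge with 96 animals

Round 1: Briarlake=22 Cedarfen=15 Elkhorn=7 Fernhollow=11 Hollowpine=5 Ironridge=13 Juniper=23 → close Juniper (overflow 17)
  23÷6 = 3 each, +1 to first 5
Round 2: Briarlake=26 Cedarfen=19 Elkhorn=11 Fernhollow=15 Hollowpine=9 Ironridge=16 → close Cedarfen (overflow 14)
  19÷5 = 3 each, +1 to first 4
Round 3: Briarlake=30 Elkhorn=15 Fernhollow=19 Hollowpine=13 Ironridge=19 → close Briarlake (overflow 16)
  30÷4 = 7 each, +1 to first 2
Round 4: Elkhorn=23 Fernhollow=27 Hollowpine=20 Ironridge=26 → close Elkhorn (overflow 15)
  23÷3 = 7 each, +1 to first 2
Round 5: Fernhollow=35 Hollowpine=28 Ironridge=33 → close Fernhollow (overflow 22)
  35÷2 = 17 each, +1 to first 1
Round 6: Hollowpine=46 Ironridge=50 → close Hollowpine (overflow 39)
  46÷1 = 46 each, +1 to first 0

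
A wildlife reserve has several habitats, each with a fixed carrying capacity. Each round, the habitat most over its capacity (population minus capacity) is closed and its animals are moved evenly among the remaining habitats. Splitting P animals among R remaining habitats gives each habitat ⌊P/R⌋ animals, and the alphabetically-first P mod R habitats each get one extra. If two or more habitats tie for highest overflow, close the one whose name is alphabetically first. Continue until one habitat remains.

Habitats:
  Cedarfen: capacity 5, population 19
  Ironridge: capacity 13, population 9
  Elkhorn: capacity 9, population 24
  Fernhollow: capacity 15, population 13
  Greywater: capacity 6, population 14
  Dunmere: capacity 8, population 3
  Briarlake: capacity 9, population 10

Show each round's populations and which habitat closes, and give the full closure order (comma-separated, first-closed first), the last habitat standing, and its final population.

Closure order: Elkhorn, Cedarfen, Greywater, Briarlake, Fernhollow, Dunmere
Last habitat: Ironridge with 92 animals

Round 1: Briarlake=10 Cedarfen=19 Dunmere=3 Elkhorn=24 Fernhollow=13 Greywater=14 Ironridge=9 → close Elkhorn (overflow 15)
  24÷6 = 4 each, +1 to first 0
Round 2: Briarlake=14 Cedarfen=23 Dunmere=7 Fernhollow=17 Greywater=18 Ironridge=13 → close Cedarfen (overflow 18)
  23÷5 = 4 each, +1 to first 3
Round 3: Briarlake=19 Dunmere=12 Fernhollow=22 Greywater=22 Ironridge=17 → close Greywater (overflow 16)
  22÷4 = 5 each, +1 to first 2
Round 4: Briarlake=25 Dunmere=18 Fernhollow=27 Ironridge=22 → close Briarlake (overflow 16)
  25÷3 = 8 each, +1 to first 1
Round 5: Dunmere=27 Fernhollow=35 Ironridge=30 → close Fernhollow (overflow 20)
  35÷2 = 17 each, +1 to first 1
Round 6: Dunmere=45 Ironridge=47 → close Dunmere (overflow 37)
  45÷1 = 45 each, +1 to first 0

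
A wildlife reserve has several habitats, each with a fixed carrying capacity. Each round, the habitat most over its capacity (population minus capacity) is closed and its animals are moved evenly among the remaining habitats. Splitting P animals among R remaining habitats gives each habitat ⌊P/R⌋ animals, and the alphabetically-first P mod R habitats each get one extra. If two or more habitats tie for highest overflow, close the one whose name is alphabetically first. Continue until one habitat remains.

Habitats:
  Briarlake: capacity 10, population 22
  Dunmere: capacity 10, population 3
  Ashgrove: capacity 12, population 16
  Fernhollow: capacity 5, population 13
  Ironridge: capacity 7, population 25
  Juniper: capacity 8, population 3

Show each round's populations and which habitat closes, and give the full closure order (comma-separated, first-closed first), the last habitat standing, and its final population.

Round 1: Ashgrove=16 Briarlake=22 Dunmere=3 Fernhollow=13 Ironridge=25 Juniper=3 → close Ironridge (overflow 18)
  25÷5 = 5 each, +1 to first 0
Round 2: Ashgrove=21 Briarlake=27 Dunmere=8 Fernhollow=18 Juniper=8 → close Briarlake (overflow 17)
  27÷4 = 6 each, +1 to first 3
Round 3: Ashgrove=28 Dunmere=15 Fernhollow=25 Juniper=14 → close Fernhollow (overflow 20)
  25÷3 = 8 each, +1 to first 1
Round 4: Ashgrove=37 Dunmere=23 Juniper=22 → close Ashgrove (overflow 25)
  37÷2 = 18 each, +1 to first 1
Round 5: Dunmere=42 Juniper=40 → close Dunmere (overflow 32)
  42÷1 = 42 each, +1 to first 0

Closure order: Ironridge, Briarlake, Fernhollow, Ashgrove, Dunmere
Last habitat: Juniper with 82 animals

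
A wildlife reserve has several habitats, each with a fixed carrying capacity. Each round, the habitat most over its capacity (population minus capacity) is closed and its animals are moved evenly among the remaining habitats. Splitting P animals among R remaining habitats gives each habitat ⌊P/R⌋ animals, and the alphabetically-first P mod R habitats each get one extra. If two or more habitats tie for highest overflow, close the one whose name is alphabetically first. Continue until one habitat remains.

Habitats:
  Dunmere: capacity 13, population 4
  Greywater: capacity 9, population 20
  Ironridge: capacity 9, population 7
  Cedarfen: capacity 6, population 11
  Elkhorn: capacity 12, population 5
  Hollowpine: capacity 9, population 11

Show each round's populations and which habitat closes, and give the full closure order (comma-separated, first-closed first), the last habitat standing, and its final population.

Closure order: Greywater, Cedarfen, Hollowpine, Ironridge, Elkhorn
Last habitat: Dunmere with 58 animals

Round 1: Cedarfen=11 Dunmere=4 Elkhorn=5 Greywater=20 Hollowpine=11 Ironridge=7 → close Greywater (overflow 11)
  20÷5 = 4 each, +1 to first 0
Round 2: Cedarfen=15 Dunmere=8 Elkhorn=9 Hollowpine=15 Ironridge=11 → close Cedarfen (overflow 9)
  15÷4 = 3 each, +1 to first 3
Round 3: Dunmere=12 Elkhorn=13 Hollowpine=19 Ironridge=14 → close Hollowpine (overflow 10)
  19÷3 = 6 each, +1 to first 1
Round 4: Dunmere=19 Elkhorn=19 Ironridge=20 → close Ironridge (overflow 11)
  20÷2 = 10 each, +1 to first 0
Round 5: Dunmere=29 Elkhorn=29 → close Elkhorn (overflow 17)
  29÷1 = 29 each, +1 to first 0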